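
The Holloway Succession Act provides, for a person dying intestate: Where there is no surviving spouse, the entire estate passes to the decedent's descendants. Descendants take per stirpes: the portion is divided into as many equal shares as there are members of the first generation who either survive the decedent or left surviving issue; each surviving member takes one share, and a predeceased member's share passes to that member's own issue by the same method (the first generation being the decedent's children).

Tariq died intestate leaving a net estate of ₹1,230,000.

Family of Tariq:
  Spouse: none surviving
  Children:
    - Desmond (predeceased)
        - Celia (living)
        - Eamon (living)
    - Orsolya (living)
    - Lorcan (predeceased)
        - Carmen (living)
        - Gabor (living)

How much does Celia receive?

The entire ₹1,230,000 passes to the descendants.
That amount (₹1,230,000) is divided into 3 shares of ₹410,000: Orsolya takes ₹410,000; Desmond's ₹410,000 share passes to Desmond's issue; Lorcan's ₹410,000 share passes to Lorcan's issue.
Desmond's share (₹410,000) is divided into 2 shares of ₹205,000: Celia and Eamon each take ₹205,000.
Lorcan's share (₹410,000) is divided into 2 shares of ₹205,000: Carmen and Gabor each take ₹205,000.

Celia receives ₹205,000.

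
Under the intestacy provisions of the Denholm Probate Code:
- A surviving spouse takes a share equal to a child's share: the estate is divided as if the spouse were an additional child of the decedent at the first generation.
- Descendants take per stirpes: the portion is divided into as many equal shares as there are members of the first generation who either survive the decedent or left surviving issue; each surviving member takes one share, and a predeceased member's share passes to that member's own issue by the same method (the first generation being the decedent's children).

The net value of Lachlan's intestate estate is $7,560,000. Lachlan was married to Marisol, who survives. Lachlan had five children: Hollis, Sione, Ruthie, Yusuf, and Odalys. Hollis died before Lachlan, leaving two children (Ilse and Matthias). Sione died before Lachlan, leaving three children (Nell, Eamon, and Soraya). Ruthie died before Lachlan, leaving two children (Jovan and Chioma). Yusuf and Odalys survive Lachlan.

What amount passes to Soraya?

The spouse counts as an additional share at the children's level, so there are 6 primary shares of $1,260,000. Marisol takes one such share ($1,260,000).
The children's combined portion ($6,300,000) is divided into 5 shares of $1,260,000: Yusuf and Odalys each take $1,260,000; Hollis's $1,260,000 share passes to Hollis's issue; Sione's $1,260,000 share passes to Sione's issue; Ruthie's $1,260,000 share passes to Ruthie's issue.
Hollis's share ($1,260,000) is divided into 2 shares of $630,000: Ilse and Matthias each take $630,000.
Sione's share ($1,260,000) is divided into 3 shares of $420,000: Nell, Eamon, and Soraya each take $420,000.
Ruthie's share ($1,260,000) is divided into 2 shares of $630,000: Jovan and Chioma each take $630,000.

Soraya receives $420,000.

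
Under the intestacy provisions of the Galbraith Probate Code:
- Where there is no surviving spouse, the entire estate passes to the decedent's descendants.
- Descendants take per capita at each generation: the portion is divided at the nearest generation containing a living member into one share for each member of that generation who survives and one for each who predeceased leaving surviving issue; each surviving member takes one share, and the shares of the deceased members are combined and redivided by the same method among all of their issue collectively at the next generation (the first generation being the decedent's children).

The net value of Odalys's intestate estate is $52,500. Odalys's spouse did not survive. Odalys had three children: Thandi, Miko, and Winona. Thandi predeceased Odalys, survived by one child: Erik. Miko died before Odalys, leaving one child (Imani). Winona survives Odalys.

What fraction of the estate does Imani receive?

The entire $52,500 passes to the descendants.
That amount ($52,500) is divided at the children's generation into 3 shares of $17,500. Winona takes $17,500. The 2 shares of the deceased (Thandi and Miko) are combined into a pool of $35,000.
That pool ($35,000) is divided at the grandchildren's generation equally among Erik and Imani: $17,500 each.

Imani receives 1/3 of the estate.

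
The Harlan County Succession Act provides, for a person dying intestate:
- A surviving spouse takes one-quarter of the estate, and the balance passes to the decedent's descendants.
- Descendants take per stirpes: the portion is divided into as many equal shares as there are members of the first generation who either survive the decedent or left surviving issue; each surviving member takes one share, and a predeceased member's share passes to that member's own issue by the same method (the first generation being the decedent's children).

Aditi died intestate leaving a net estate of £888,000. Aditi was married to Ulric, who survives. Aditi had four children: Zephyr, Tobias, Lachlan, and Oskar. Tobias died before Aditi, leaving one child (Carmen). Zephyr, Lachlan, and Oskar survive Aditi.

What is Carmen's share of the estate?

Ulric takes one-quarter of £888,000 = £222,000. The remaining £666,000 passes to the descendants.
The descendants' portion (£666,000) is divided into 4 shares of £166,500: Zephyr, Lachlan, and Oskar each take £166,500; Tobias's £166,500 share passes to Tobias's issue.
Tobias's share (£166,500) passes entirely to Carmen.

Carmen receives £166,500.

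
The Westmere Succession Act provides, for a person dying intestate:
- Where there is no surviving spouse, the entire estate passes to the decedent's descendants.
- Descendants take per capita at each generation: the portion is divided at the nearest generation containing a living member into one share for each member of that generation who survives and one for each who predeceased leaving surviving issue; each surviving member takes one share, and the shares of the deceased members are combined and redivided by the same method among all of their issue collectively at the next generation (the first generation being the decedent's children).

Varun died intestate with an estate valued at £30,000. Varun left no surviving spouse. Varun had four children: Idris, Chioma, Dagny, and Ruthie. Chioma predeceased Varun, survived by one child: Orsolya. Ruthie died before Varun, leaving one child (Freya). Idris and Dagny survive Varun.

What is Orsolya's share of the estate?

Orsolya receives £7,500.

The entire £30,000 passes to the descendants.
That amount (£30,000) is divided at the children's generation into 4 shares of £7,500. Idris and Dagny each take £7,500. The 2 shares of the deceased (Chioma and Ruthie) are combined into a pool of £15,000.
That pool (£15,000) is divided at the grandchildren's generation equally among Orsolya and Freya: £7,500 each.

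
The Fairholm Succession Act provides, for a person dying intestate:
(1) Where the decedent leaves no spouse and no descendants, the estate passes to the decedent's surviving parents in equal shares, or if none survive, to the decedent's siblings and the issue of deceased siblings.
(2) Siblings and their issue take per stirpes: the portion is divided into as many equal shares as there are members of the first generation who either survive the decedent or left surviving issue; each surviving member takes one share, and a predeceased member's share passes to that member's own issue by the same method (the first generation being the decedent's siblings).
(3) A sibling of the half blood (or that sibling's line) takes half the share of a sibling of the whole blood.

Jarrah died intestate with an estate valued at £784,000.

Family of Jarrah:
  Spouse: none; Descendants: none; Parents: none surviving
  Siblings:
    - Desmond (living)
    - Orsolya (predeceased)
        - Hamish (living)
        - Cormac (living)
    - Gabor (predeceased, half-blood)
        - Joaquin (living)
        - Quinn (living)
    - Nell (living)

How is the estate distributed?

The entire £784,000 passes to the siblings and their issue.
Counting each half-blood sibling's line as half a unit, there are 7/2 units in £784,000, so one unit is £224,000. Whole-blood lines (Desmond, Orsolya, and Nell) take £224,000 each; half-blood lines (Gabor) take £112,000 each.
Orsolya's share (£224,000) is divided into 2 shares of £112,000: Hamish and Cormac each take £112,000.
Gabor's share (£112,000) is divided into 2 shares of £56,000: Joaquin and Quinn each take £56,000.

Desmond: £224,000; Hamish: £112,000; Cormac: £112,000; Joaquin: £56,000; Quinn: £56,000; Nell: £224,000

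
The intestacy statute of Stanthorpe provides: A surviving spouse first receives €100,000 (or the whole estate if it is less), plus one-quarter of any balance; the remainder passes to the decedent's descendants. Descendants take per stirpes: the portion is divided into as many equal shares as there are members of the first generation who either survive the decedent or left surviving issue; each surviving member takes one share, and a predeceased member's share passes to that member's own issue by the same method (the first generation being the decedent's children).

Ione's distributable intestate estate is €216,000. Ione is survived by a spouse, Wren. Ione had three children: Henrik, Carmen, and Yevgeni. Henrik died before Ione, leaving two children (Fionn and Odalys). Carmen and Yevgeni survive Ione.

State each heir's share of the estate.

Wren first takes €100,000, leaving a balance of €116,000. Wren then takes one-quarter of the balance (€29,000), for a total of €129,000. The remaining €87,000 passes to the descendants.
The descendants' portion (€87,000) is divided into 3 shares of €29,000: Carmen and Yevgeni each take €29,000; Henrik's €29,000 share passes to Henrik's issue.
Henrik's share (€29,000) is divided into 2 shares of €14,500: Fionn and Odalys each take €14,500.

Wren: €129,000; Fionn: €14,500; Odalys: €14,500; Carmen: €29,000; Yevgeni: €29,000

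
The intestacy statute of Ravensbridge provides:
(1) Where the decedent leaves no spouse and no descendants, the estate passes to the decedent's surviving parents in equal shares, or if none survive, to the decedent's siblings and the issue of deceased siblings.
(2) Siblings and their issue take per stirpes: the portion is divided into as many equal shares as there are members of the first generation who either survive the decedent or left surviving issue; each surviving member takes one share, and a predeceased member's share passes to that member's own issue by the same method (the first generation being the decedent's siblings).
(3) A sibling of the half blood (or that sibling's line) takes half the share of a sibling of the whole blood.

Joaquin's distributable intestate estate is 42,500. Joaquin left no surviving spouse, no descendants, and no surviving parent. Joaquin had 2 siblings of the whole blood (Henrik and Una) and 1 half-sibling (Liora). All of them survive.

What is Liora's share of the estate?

The entire 42,500 passes to the siblings and their issue.
Counting each half-blood sibling's line as half a unit, there are 5/2 units in 42,500, so one unit is 17,000. Whole-blood lines (Henrik and Una) take 17,000 each; half-blood lines (Liora) take 8,500 each.

Liora receives 8,500.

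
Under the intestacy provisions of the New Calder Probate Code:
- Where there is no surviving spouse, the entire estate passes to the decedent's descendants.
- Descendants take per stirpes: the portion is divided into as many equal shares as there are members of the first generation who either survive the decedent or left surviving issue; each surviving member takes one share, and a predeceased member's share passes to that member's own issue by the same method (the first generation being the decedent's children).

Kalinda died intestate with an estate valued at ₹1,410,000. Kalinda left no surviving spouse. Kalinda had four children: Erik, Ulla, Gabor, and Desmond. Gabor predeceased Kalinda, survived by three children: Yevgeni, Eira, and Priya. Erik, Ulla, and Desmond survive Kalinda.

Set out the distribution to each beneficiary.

The entire ₹1,410,000 passes to the descendants.
That amount (₹1,410,000) is divided into 4 shares of ₹352,500: Erik, Ulla, and Desmond each take ₹352,500; Gabor's ₹352,500 share passes to Gabor's issue.
Gabor's share (₹352,500) is divided into 3 shares of ₹117,500: Yevgeni, Eira, and Priya each take ₹117,500.

Erik: ₹352,500; Ulla: ₹352,500; Yevgeni: ₹117,500; Eira: ₹117,500; Priya: ₹117,500; Desmond: ₹352,500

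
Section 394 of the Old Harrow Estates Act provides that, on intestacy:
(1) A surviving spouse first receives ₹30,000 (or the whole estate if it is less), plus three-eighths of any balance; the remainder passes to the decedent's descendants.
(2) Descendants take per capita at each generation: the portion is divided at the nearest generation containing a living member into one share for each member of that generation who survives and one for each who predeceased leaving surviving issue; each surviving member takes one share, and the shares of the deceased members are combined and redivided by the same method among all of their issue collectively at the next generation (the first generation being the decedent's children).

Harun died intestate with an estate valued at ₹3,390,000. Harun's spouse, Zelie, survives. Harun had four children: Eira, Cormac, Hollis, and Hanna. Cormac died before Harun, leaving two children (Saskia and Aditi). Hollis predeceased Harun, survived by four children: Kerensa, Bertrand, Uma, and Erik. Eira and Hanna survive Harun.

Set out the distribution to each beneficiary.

Zelie first takes ₹30,000, leaving a balance of ₹3,360,000. Zelie then takes three-eighths of the balance (₹1,260,000), for a total of ₹1,290,000. The remaining ₹2,100,000 passes to the descendants.
The descendants' portion (₹2,100,000) is divided at the children's generation into 4 shares of ₹525,000. Eira and Hanna each take ₹525,000. The 2 shares of the deceased (Cormac and Hollis) are combined into a pool of ₹1,050,000.
That pool (₹1,050,000) is divided at the grandchildren's generation equally among Saskia, Aditi, Kerensa, Bertrand, Uma, and Erik: ₹175,000 each.

Zelie: ₹1,290,000; Eira: ₹525,000; Saskia: ₹175,000; Aditi: ₹175,000; Kerensa: ₹175,000; Bertrand: ₹175,000; Uma: ₹175,000; Erik: ₹175,000; Hanna: ₹525,000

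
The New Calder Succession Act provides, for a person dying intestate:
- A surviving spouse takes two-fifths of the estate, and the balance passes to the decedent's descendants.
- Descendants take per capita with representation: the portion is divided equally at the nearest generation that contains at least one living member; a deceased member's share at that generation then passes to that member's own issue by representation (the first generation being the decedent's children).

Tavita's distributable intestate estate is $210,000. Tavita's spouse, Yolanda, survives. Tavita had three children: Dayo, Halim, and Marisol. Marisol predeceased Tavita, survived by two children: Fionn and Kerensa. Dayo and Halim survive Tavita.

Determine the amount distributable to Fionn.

Yolanda takes two-fifths of $210,000 = $84,000. The remaining $126,000 passes to the descendants.
The descendants' portion ($126,000) is divided into 3 shares of $42,000: Dayo and Halim each take $42,000; Marisol's $42,000 share passes to Marisol's issue.
Marisol's share ($42,000) is divided into 2 shares of $21,000: Fionn and Kerensa each take $21,000.

Fionn receives $21,000.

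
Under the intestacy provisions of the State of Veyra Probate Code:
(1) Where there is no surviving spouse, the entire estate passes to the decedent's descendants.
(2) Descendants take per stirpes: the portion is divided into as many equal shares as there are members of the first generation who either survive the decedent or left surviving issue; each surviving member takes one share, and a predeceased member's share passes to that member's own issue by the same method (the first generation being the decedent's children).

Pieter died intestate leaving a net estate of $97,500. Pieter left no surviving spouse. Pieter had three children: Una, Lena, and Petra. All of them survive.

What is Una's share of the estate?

Una receives $32,500.

The entire $97,500 passes to the descendants.
That amount ($97,500) is divided into 3 shares of $32,500: Una, Lena, and Petra each take $32,500.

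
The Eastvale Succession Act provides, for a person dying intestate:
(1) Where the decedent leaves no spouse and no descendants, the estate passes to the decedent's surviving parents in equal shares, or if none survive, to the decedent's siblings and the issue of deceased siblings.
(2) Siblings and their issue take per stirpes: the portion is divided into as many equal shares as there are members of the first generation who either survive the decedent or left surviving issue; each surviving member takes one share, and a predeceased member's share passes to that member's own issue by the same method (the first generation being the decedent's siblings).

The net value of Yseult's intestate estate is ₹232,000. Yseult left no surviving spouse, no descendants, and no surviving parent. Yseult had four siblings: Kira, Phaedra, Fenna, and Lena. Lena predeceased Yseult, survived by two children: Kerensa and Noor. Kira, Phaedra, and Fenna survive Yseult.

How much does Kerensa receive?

The entire ₹232,000 passes to the siblings and their issue.
That amount (₹232,000) is divided into 4 shares of ₹58,000: Kira, Phaedra, and Fenna each take ₹58,000; Lena's ₹58,000 share passes to Lena's issue.
Lena's share (₹58,000) is divided into 2 shares of ₹29,000: Kerensa and Noor each take ₹29,000.

Kerensa receives ₹29,000.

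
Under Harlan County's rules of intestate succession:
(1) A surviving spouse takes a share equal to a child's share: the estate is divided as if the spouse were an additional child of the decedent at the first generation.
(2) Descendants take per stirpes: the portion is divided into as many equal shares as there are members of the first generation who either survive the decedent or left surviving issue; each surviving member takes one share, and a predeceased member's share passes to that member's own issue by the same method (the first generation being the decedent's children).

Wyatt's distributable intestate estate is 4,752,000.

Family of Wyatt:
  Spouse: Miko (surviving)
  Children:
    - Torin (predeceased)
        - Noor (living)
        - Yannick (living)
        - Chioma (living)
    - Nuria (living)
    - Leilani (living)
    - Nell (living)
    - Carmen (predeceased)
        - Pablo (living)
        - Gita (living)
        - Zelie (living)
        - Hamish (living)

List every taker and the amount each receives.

The spouse counts as an additional share at the children's level, so there are 6 primary shares of 792,000. Miko takes one such share (792,000).
The children's combined portion (3,960,000) is divided into 5 shares of 792,000: Nuria, Leilani, and Nell each take 792,000; Torin's 792,000 share passes to Torin's issue; Carmen's 792,000 share passes to Carmen's issue.
Torin's share (792,000) is divided into 3 shares of 264,000: Noor, Yannick, and Chioma each take 264,000.
Carmen's share (792,000) is divided into 4 shares of 198,000: Pablo, Gita, Zelie, and Hamish each take 198,000.

Miko: 792,000; Noor: 264,000; Yannick: 264,000; Chioma: 264,000; Nuria: 792,000; Leilani: 792,000; Nell: 792,000; Pablo: 198,000; Gita: 198,000; Zelie: 198,000; Hamish: 198,000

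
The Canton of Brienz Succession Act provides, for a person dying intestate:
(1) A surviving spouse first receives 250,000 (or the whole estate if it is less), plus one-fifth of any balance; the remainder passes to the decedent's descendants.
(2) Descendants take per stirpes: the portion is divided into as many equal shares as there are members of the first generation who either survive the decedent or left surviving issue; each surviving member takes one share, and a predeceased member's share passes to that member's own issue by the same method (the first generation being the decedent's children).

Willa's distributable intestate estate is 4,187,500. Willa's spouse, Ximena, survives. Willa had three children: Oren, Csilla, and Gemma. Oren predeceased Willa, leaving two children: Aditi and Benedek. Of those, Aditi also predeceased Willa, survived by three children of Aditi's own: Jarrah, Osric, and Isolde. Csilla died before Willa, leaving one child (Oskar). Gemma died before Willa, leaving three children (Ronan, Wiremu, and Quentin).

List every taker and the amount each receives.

Ximena first takes 250,000, leaving a balance of 3,937,500. Ximena then takes one-fifth of the balance (787,500), for a total of 1,037,500. The remaining 3,150,000 passes to the descendants.
The descendants' portion (3,150,000) is divided into 3 shares of 1,050,000: Oren's 1,050,000 share passes to Oren's issue; Csilla's 1,050,000 share passes to Csilla's issue; Gemma's 1,050,000 share passes to Gemma's issue.
Oren's share (1,050,000) is divided into 2 shares of 525,000: Benedek takes 525,000; Aditi's 525,000 share passes to Aditi's issue.
Aditi's share (525,000) is divided into 3 shares of 175,000: Jarrah, Osric, and Isolde each take 175,000.
Csilla's share (1,050,000) passes entirely to Oskar.
Gemma's share (1,050,000) is divided into 3 shares of 350,000: Ronan, Wiremu, and Quentin each take 350,000.

Ximena: 1,037,500; Jarrah: 175,000; Osric: 175,000; Isolde: 175,000; Benedek: 525,000; Oskar: 1,050,000; Ronan: 350,000; Wiremu: 350,000; Quentin: 350,000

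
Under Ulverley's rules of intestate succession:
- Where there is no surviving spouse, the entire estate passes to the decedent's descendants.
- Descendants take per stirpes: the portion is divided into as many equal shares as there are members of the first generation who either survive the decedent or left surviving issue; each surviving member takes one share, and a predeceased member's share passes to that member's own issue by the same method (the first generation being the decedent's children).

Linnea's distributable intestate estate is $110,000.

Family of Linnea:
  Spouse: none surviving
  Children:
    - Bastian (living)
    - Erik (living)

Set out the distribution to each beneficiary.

The entire $110,000 passes to the descendants.
That amount ($110,000) is divided into 2 shares of $55,000: Bastian and Erik each take $55,000.

Bastian: $55,000; Erik: $55,000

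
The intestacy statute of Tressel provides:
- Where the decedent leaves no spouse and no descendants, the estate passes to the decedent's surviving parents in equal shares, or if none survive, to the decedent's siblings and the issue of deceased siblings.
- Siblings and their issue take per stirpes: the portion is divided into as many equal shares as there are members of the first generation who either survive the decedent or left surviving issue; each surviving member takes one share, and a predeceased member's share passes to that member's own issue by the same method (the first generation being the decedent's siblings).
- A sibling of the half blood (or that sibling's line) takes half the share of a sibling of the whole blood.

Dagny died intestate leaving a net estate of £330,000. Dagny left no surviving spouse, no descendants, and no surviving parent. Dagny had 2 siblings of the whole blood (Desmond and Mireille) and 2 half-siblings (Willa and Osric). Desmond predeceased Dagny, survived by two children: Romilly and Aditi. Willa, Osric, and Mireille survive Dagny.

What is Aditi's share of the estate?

The entire £330,000 passes to the siblings and their issue.
Counting each half-blood sibling's line as half a unit, there are 3 units in £330,000, so one unit is £110,000. Whole-blood lines (Desmond and Mireille) take £110,000 each; half-blood lines (Willa and Osric) take £55,000 each.
Desmond's share (£110,000) is divided into 2 shares of £55,000: Romilly and Aditi each take £55,000.

Aditi receives £55,000.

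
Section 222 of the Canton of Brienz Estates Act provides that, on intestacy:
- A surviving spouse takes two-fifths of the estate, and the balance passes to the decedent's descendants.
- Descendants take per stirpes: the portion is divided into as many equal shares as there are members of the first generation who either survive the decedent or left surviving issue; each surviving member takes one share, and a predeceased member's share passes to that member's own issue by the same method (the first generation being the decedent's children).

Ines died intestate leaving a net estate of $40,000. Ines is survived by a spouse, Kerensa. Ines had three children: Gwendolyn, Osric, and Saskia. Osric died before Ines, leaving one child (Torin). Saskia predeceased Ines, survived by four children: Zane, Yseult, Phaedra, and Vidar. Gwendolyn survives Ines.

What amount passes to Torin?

Torin receives $8,000.

Kerensa takes two-fifths of $40,000 = $16,000. The remaining $24,000 passes to the descendants.
The descendants' portion ($24,000) is divided into 3 shares of $8,000: Gwendolyn takes $8,000; Osric's $8,000 share passes to Osric's issue; Saskia's $8,000 share passes to Saskia's issue.
Osric's share ($8,000) passes entirely to Torin.
Saskia's share ($8,000) is divided into 4 shares of $2,000: Zane, Yseult, Phaedra, and Vidar each take $2,000.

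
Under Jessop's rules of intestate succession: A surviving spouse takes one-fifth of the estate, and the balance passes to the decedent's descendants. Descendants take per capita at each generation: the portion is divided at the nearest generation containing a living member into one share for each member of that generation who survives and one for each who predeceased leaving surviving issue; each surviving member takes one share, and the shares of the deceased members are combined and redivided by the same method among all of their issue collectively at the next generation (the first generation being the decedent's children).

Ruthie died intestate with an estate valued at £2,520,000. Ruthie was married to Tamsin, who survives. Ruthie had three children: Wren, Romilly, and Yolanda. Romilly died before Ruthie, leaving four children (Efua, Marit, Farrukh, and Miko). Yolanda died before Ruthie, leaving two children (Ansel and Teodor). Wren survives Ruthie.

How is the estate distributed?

Tamsin takes one-fifth of £2,520,000 = £504,000. The remaining £2,016,000 passes to the descendants.
The descendants' portion (£2,016,000) is divided at the children's generation into 3 shares of £672,000. Wren takes £672,000. The 2 shares of the deceased (Romilly and Yolanda) are combined into a pool of £1,344,000.
That pool (£1,344,000) is divided at the grandchildren's generation equally among Efua, Marit, Farrukh, Miko, Ansel, and Teodor: £224,000 each.

Tamsin: £504,000; Wren: £672,000; Efua: £224,000; Marit: £224,000; Farrukh: £224,000; Miko: £224,000; Ansel: £224,000; Teodor: £224,000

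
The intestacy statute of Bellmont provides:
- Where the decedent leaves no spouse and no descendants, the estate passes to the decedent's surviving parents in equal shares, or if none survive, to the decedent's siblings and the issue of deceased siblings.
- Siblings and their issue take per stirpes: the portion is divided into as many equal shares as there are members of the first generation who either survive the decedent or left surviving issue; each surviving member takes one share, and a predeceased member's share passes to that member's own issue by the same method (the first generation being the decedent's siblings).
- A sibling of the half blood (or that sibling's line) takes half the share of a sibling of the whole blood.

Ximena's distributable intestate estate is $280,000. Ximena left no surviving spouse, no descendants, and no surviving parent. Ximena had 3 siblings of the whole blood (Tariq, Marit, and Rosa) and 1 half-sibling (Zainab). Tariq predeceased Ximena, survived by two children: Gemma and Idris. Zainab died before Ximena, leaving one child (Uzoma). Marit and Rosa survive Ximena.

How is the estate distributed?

The entire $280,000 passes to the siblings and their issue.
Counting each half-blood sibling's line as half a unit, there are 7/2 units in $280,000, so one unit is $80,000. Whole-blood lines (Tariq, Marit, and Rosa) take $80,000 each; half-blood lines (Zainab) take $40,000 each.
Tariq's share ($80,000) is divided into 2 shares of $40,000: Gemma and Idris each take $40,000.
Zainab's share ($40,000) passes entirely to Uzoma.

Gemma: $40,000; Idris: $40,000; Uzoma: $40,000; Marit: $80,000; Rosa: $80,000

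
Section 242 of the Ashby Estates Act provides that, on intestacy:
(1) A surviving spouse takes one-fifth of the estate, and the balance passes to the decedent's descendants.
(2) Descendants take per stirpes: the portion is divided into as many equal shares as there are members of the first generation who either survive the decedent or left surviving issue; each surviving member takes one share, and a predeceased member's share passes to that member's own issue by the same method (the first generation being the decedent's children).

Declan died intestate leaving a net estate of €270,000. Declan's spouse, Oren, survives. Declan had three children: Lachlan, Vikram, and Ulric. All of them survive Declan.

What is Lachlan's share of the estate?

Lachlan receives €72,000.

Oren takes one-fifth of €270,000 = €54,000. The remaining €216,000 passes to the descendants.
The descendants' portion (€216,000) is divided into 3 shares of €72,000: Lachlan, Vikram, and Ulric each take €72,000.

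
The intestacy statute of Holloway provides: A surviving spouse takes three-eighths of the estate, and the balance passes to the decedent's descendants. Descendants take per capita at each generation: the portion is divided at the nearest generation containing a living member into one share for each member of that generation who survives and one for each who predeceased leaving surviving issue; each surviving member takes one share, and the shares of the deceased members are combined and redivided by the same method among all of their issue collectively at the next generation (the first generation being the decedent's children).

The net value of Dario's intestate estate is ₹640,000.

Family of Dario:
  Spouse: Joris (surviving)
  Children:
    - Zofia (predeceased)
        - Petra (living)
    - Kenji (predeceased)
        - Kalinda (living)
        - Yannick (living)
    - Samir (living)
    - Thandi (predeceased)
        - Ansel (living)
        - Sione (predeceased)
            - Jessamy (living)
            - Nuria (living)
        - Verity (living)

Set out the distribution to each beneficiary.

Joris takes three-eighths of ₹640,000 = ₹240,000. The remaining ₹400,000 passes to the descendants.
The descendants' portion (₹400,000) is divided at the children's generation into 4 shares of ₹100,000. Samir takes ₹100,000. The 3 shares of the deceased (Zofia, Kenji, and Thandi) are combined into a pool of ₹300,000.
That pool (₹300,000) is divided at the grandchildren's generation into 6 shares of ₹50,000. Petra, Kalinda, Yannick, Ansel, and Verity each take ₹50,000. The remaining share for the deceased Sione (₹50,000) is carried to the next generation.
That pool (₹50,000) is divided at the great-grandchildren's generation equally among Jessamy and Nuria: ₹25,000 each.

Joris: ₹240,000; Petra: ₹50,000; Kalinda: ₹50,000; Yannick: ₹50,000; Samir: ₹100,000; Ansel: ₹50,000; Jessamy: ₹25,000; Nuria: ₹25,000; Verity: ₹50,000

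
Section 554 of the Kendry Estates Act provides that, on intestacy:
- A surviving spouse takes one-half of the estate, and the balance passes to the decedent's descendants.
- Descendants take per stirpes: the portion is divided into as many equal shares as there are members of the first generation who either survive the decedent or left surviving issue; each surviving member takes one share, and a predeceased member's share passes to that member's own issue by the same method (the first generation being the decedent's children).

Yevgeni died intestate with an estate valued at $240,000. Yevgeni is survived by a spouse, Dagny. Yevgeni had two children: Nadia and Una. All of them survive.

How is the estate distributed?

Dagny: $120,000; Nadia: $60,000; Una: $60,000

Dagny takes one-half of $240,000 = $120,000. The remaining $120,000 passes to the descendants.
The descendants' portion ($120,000) is divided into 2 shares of $60,000: Nadia and Una each take $60,000.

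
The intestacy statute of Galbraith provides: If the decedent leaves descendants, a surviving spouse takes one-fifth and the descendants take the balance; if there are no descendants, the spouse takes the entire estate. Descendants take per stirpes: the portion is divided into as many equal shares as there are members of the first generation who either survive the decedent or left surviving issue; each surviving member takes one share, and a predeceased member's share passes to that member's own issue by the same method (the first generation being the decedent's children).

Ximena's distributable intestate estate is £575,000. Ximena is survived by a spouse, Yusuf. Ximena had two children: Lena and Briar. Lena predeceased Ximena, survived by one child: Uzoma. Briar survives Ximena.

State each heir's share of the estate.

Yusuf: £115,000; Uzoma: £230,000; Briar: £230,000

Yusuf takes one-fifth of £575,000 = £115,000. The remaining £460,000 passes to the descendants.
The descendants' portion (£460,000) is divided into 2 shares of £230,000: Briar takes £230,000; Lena's £230,000 share passes to Lena's issue.
Lena's share (£230,000) passes entirely to Uzoma.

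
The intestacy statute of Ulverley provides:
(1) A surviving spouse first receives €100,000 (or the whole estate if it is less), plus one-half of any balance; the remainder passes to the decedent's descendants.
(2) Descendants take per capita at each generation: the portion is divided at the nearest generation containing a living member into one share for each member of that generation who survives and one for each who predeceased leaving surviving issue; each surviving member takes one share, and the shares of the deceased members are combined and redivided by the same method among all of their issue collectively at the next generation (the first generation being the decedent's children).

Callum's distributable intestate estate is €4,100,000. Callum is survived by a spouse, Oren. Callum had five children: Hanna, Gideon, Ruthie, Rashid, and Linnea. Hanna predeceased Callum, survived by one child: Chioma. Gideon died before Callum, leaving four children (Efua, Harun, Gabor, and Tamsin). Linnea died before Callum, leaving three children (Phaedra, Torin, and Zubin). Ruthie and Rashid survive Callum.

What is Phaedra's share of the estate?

Phaedra receives €150,000.

Oren first takes €100,000, leaving a balance of €4,000,000. Oren then takes one-half of the balance (€2,000,000), for a total of €2,100,000. The remaining €2,000,000 passes to the descendants.
The descendants' portion (€2,000,000) is divided at the children's generation into 5 shares of €400,000. Ruthie and Rashid each take €400,000. The 3 shares of the deceased (Hanna, Gideon, and Linnea) are combined into a pool of €1,200,000.
That pool (€1,200,000) is divided at the grandchildren's generation equally among Chioma, Efua, Harun, Gabor, Tamsin, Phaedra, Torin, and Zubin: €150,000 each.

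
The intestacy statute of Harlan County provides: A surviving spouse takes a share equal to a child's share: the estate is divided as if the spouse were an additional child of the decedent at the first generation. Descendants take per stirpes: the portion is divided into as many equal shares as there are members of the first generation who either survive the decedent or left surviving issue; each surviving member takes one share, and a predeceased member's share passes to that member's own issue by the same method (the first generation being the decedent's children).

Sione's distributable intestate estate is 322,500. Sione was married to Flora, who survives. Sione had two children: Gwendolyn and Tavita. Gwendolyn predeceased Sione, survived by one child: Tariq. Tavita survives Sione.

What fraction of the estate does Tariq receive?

The spouse counts as an additional share at the children's level, so there are 3 primary shares of 107,500. Flora takes one such share (107,500).
The children's combined portion (215,000) is divided into 2 shares of 107,500: Tavita takes 107,500; Gwendolyn's 107,500 share passes to Gwendolyn's issue.
Gwendolyn's share (107,500) passes entirely to Tariq.

Tariq receives 1/3 of the estate.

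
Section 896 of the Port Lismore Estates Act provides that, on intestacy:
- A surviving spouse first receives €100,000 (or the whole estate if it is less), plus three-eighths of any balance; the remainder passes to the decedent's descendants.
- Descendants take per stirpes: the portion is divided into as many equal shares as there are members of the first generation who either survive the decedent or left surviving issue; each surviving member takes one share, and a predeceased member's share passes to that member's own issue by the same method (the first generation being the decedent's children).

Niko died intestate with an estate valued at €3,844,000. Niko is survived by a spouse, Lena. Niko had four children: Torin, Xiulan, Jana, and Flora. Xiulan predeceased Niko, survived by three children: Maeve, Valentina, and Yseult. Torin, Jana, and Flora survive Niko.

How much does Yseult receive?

Yseult receives €195,000.

Lena first takes €100,000, leaving a balance of €3,744,000. Lena then takes three-eighths of the balance (€1,404,000), for a total of €1,504,000. The remaining €2,340,000 passes to the descendants.
The descendants' portion (€2,340,000) is divided into 4 shares of €585,000: Torin, Jana, and Flora each take €585,000; Xiulan's €585,000 share passes to Xiulan's issue.
Xiulan's share (€585,000) is divided into 3 shares of €195,000: Maeve, Valentina, and Yseult each take €195,000.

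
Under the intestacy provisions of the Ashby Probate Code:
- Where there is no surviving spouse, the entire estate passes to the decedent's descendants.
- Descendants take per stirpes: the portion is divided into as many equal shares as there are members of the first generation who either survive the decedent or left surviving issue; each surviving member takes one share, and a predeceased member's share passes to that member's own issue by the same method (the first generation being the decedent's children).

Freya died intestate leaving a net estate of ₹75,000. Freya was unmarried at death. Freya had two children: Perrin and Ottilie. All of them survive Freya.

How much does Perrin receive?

The entire ₹75,000 passes to the descendants.
That amount (₹75,000) is divided into 2 shares of ₹37,500: Perrin and Ottilie each take ₹37,500.

Perrin receives ₹37,500.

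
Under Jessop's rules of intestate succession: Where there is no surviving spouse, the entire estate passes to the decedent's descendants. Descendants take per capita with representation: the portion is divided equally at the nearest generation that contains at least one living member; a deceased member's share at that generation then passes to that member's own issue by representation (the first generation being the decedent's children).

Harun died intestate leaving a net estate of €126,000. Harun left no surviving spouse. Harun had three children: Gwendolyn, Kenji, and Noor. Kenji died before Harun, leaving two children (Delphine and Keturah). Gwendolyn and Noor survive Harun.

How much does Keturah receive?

The entire €126,000 passes to the descendants.
That amount (€126,000) is divided into 3 shares of €42,000: Gwendolyn and Noor each take €42,000; Kenji's €42,000 share passes to Kenji's issue.
Kenji's share (€42,000) is divided into 2 shares of €21,000: Delphine and Keturah each take €21,000.

Keturah receives €21,000.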